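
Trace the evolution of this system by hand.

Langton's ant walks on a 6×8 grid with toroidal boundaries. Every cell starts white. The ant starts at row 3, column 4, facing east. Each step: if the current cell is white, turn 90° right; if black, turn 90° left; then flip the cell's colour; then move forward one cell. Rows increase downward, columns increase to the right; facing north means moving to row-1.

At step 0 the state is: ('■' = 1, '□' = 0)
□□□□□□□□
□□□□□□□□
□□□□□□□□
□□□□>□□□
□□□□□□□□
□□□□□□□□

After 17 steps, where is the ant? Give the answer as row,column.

2,4

gen 0: □□□□□□□□
□□□□□□□□
□□□□□□□□
□□□□>□□□
□□□□□□□□
□□□□□□□□
gen 1: □□□□□□□□
□□□□□□□□
□□□□□□□□
□□□□■□□□
□□□□v□□□
□□□□□□□□
gen 2: □□□□□□□□
□□□□□□□□
□□□□□□□□
□□□□■□□□
□□□<■□□□
□□□□□□□□
gen 3: □□□□□□□□
□□□□□□□□
□□□□□□□□
□□□^■□□□
□□□■■□□□
□□□□□□□□
gen 4: □□□□□□□□
□□□□□□□□
□□□□□□□□
□□□■>□□□
□□□■■□□□
□□□□□□□□
gen 5: □□□□□□□□
□□□□□□□□
□□□□^□□□
□□□■□□□□
□□□■■□□□
□□□□□□□□
gen 6: □□□□□□□□
□□□□□□□□
□□□□■>□□
□□□■□□□□
□□□■■□□□
□□□□□□□□
gen 7: □□□□□□□□
□□□□□□□□
□□□□■■□□
□□□■□v□□
□□□■■□□□
□□□□□□□□
gen 8: □□□□□□□□
□□□□□□□□
□□□□■■□□
□□□■<■□□
□□□■■□□□
□□□□□□□□
gen 9: □□□□□□□□
□□□□□□□□
□□□□^■□□
□□□■■■□□
□□□■■□□□
□□□□□□□□
gen 10: □□□□□□□□
□□□□□□□□
□□□<□■□□
□□□■■■□□
□□□■■□□□
□□□□□□□□
gen 11: □□□□□□□□
□□□^□□□□
□□□■□■□□
□□□■■■□□
□□□■■□□□
□□□□□□□□
gen 12: □□□□□□□□
□□□■>□□□
□□□■□■□□
□□□■■■□□
□□□■■□□□
□□□□□□□□
gen 13: □□□□□□□□
□□□■■□□□
□□□■v■□□
□□□■■■□□
□□□■■□□□
□□□□□□□□
gen 14: □□□□□□□□
□□□■■□□□
□□□<■■□□
□□□■■■□□
□□□■■□□□
□□□□□□□□
gen 15: □□□□□□□□
□□□■■□□□
□□□□■■□□
□□□v■■□□
□□□■■□□□
□□□□□□□□
gen 16: □□□□□□□□
□□□■■□□□
□□□□■■□□
□□□□>■□□
□□□■■□□□
□□□□□□□□
gen 17: □□□□□□□□
□□□■■□□□
□□□□^■□□
□□□□□■□□
□□□■■□□□
□□□□□□□□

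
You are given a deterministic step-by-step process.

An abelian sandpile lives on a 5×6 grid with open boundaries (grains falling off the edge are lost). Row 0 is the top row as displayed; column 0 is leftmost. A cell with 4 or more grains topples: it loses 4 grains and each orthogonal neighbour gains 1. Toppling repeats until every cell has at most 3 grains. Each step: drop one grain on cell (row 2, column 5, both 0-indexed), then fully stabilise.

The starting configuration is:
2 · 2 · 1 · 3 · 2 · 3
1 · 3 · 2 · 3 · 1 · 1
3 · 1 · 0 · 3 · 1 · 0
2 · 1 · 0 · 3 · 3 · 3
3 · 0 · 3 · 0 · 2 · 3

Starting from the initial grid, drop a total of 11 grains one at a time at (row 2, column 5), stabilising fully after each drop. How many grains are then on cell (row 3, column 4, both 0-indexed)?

[0] 2 · 2 · 1 · 3 · 2 · 3
1 · 3 · 2 · 3 · 1 · 1
3 · 1 · 0 · 3 · 1 · 0
2 · 1 · 0 · 3 · 3 · 3
3 · 0 · 3 · 0 · 2 · 3
[1] 2 · 2 · 1 · 3 · 2 · 3
1 · 3 · 2 · 3 · 1 · 1
3 · 1 · 0 · 3 · 1 · 1
2 · 1 · 0 · 3 · 3 · 3
3 · 0 · 3 · 0 · 2 · 3
[2] 2 · 2 · 1 · 3 · 2 · 3
1 · 3 · 2 · 3 · 1 · 1
3 · 1 · 0 · 3 · 1 · 2
2 · 1 · 0 · 3 · 3 · 3
3 · 0 · 3 · 0 · 2 · 3
[3] 2 · 2 · 1 · 3 · 2 · 3
1 · 3 · 2 · 3 · 1 · 1
3 · 1 · 0 · 3 · 1 · 3
2 · 1 · 0 · 3 · 3 · 3
3 · 0 · 3 · 0 · 2 · 3
[4] 2 · 2 · 2 · 0 · 3 · 3
1 · 3 · 3 · 1 · 3 · 2
3 · 1 · 1 · 2 · 0 · 2
2 · 1 · 1 · 1 · 3 · 2
3 · 0 · 3 · 2 · 0 · 1
[5] 2 · 2 · 2 · 0 · 3 · 3
1 · 3 · 3 · 1 · 3 · 2
3 · 1 · 1 · 2 · 0 · 3
2 · 1 · 1 · 1 · 3 · 2
3 · 0 · 3 · 2 · 0 · 1
[6] 2 · 2 · 2 · 0 · 3 · 3
1 · 3 · 3 · 1 · 3 · 3
3 · 1 · 1 · 2 · 1 · 0
2 · 1 · 1 · 1 · 3 · 3
3 · 0 · 3 · 2 · 0 · 1
[7] 2 · 2 · 2 · 0 · 3 · 3
1 · 3 · 3 · 1 · 3 · 3
3 · 1 · 1 · 2 · 1 · 1
2 · 1 · 1 · 1 · 3 · 3
3 · 0 · 3 · 2 · 0 · 1
[8] 2 · 2 · 2 · 0 · 3 · 3
1 · 3 · 3 · 1 · 3 · 3
3 · 1 · 1 · 2 · 1 · 2
2 · 1 · 1 · 1 · 3 · 3
3 · 0 · 3 · 2 · 0 · 1
[9] 2 · 2 · 2 · 0 · 3 · 3
1 · 3 · 3 · 1 · 3 · 3
3 · 1 · 1 · 2 · 1 · 3
2 · 1 · 1 · 1 · 3 · 3
3 · 0 · 3 · 2 · 0 · 1
[10] 2 · 2 · 2 · 1 · 1 · 1
1 · 3 · 3 · 2 · 2 · 2
3 · 1 · 1 · 3 · 0 · 3
2 · 1 · 1 · 2 · 1 · 1
3 · 0 · 3 · 2 · 1 · 2
[11] 2 · 2 · 2 · 1 · 1 · 1
1 · 3 · 3 · 2 · 2 · 3
3 · 1 · 1 · 3 · 1 · 0
2 · 1 · 1 · 2 · 1 · 2
3 · 0 · 3 · 2 · 1 · 2

1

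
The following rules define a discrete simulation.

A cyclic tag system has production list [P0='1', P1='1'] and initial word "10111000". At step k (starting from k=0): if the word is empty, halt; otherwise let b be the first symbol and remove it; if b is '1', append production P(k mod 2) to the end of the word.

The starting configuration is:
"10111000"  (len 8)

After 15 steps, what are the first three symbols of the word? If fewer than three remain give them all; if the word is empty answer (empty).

0) "10111000"  (len 8)
1) "01110001"  (len 8)
2) "1110001"  (len 7)
3) "1100011"  (len 7)
4) "1000111"  (len 7)
5) "0001111"  (len 7)
6) "001111"  (len 6)
7) "01111"  (len 5)
8) "1111"  (len 4)
9) "1111"  (len 4)
10) "1111"  (len 4)
11) "1111"  (len 4)
12) "1111"  (len 4)
13) "1111"  (len 4)
14) "1111"  (len 4)
15) "1111"  (len 4)

111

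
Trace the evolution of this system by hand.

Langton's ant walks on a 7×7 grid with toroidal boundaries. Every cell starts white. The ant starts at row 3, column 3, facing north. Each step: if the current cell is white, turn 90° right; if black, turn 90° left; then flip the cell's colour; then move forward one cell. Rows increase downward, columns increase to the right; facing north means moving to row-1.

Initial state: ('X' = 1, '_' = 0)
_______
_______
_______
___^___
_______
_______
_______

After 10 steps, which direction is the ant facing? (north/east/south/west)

t=0: _______
_______
_______
___^___
_______
_______
_______
t=1: _______
_______
_______
___X>__
_______
_______
_______
t=2: _______
_______
_______
___XX__
____v__
_______
_______
t=3: _______
_______
_______
___XX__
___<X__
_______
_______
t=4: _______
_______
_______
___^X__
___XX__
_______
_______
t=5: _______
_______
_______
__<_X__
___XX__
_______
_______
t=6: _______
_______
__^____
__X_X__
___XX__
_______
_______
t=7: _______
_______
__X>___
__X_X__
___XX__
_______
_______
t=8: _______
_______
__XX___
__XvX__
___XX__
_______
_______
t=9: _______
_______
__XX___
__<XX__
___XX__
_______
_______
t=10: _______
_______
__XX___
___XX__
__vXX__
_______
_______

south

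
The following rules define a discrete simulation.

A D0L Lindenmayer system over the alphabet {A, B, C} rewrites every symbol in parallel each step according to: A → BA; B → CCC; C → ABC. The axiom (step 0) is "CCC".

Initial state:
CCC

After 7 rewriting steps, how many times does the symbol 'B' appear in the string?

t=0: CCC
t=1: ABCABCABC
t=2: BACCCABCBACCCABCBACCCABC
t=3: CCCBAABCABCABCBACCCABCCCCBAABCABCABCBACCCABCCCCBAABCABCABCBACCCABC
t=4: ABCABCABCCCCBABACCCABCBACCCABCBACCCABCCCCBAABCABCABCBACCCA…CABCABCCCCBABACCCABCBACCCABCBACCCABCCCCBAABCABCABCBACCCABC  (len 180)
t=5: BACCCABCBACCCABCBACCCABCABCABCABCCCCBACCCBAABCABCABCBACCCA…CABCABCCCCBABACCCABCBACCCABCBACCCABCCCCBAABCABCABCBACCCABC  (len 492)
t=6: CCCBAABCABCABCBACCCABCCCCBAABCABCABCBACCCABCCCCBAABCABCABC…CABCABCCCCBABACCCABCBACCCABCBACCCABCCCCBAABCABCABCBACCCABC  (len 1344)
t=7: ABCABCABCCCCBABACCCABCBACCCABCBACCCABCCCCBAABCABCABCBACCCA…CABCABCCCCBABACCCABCBACCCABCBACCCABCCCCBAABCABCABCBACCCABC  (len 3672)

984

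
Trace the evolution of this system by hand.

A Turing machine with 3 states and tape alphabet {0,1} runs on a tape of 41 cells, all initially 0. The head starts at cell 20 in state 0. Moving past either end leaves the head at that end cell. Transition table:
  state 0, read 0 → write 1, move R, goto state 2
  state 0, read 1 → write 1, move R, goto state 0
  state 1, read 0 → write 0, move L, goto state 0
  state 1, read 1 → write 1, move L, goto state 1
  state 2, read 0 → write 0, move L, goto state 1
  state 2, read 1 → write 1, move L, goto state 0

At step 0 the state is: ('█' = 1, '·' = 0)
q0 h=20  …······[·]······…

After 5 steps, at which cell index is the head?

0) q0 h=20  …······[·]······…
1) q2 h=21  …·····█[·]······…
2) q1 h=20  …······[█]······…
3) q1 h=19  …······[·]█·····…
4) q0 h=18  …······[·]·█····…
5) q2 h=19  …·····█[·]█·····…

19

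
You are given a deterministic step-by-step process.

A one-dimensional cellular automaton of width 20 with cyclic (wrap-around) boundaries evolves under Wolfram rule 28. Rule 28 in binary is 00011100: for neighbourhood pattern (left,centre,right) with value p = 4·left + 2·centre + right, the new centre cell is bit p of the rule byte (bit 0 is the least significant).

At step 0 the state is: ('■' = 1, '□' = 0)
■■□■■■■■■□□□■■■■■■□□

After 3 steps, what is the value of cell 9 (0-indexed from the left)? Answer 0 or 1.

1

0) ■■□■■■■■■□□□■■■■■■□□
1) ■□□■□□□□□■□□■□□□□□■□
2) ■■□■■□□□□■■□■■□□□□■□
3) ■□□■□■□□□■□□■□■□□□■□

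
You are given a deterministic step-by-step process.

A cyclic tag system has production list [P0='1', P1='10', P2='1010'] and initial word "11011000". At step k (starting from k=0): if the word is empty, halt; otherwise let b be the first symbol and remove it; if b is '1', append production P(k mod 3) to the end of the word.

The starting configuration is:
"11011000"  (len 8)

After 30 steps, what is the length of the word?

k=0  "11011000"  (len 8)
k=1  "10110001"  (len 8)
k=2  "011000110"  (len 9)
k=3  "11000110"  (len 8)
k=4  "10001101"  (len 8)
k=5  "000110110"  (len 9)
k=6  "00110110"  (len 8)
k=7  "0110110"  (len 7)
k=8  "110110"  (len 6)
k=9  "101101010"  (len 9)
k=10  "011010101"  (len 9)
k=11  "11010101"  (len 8)
k=12  "10101011010"  (len 11)
k=13  "01010110101"  (len 11)
k=14  "1010110101"  (len 10)
k=15  "0101101011010"  (len 13)
k=16  "101101011010"  (len 12)
k=17  "0110101101010"  (len 13)
k=18  "110101101010"  (len 12)
k=19  "101011010101"  (len 12)
k=20  "0101101010110"  (len 13)
k=21  "101101010110"  (len 12)
k=22  "011010101101"  (len 12)
k=23  "11010101101"  (len 11)
k=24  "10101011011010"  (len 14)
k=25  "01010110110101"  (len 14)
k=26  "1010110110101"  (len 13)
k=27  "0101101101011010"  (len 16)
k=28  "101101101011010"  (len 15)
k=29  "0110110101101010"  (len 16)
k=30  "110110101101010"  (len 15)

15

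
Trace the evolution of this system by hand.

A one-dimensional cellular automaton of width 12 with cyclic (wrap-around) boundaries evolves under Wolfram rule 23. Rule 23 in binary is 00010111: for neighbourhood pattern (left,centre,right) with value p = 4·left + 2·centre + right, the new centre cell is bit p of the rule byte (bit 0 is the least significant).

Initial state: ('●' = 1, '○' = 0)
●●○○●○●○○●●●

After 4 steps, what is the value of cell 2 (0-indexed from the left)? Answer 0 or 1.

0

gen 0: ●●○○●○●○○●●●
gen 1: ○○●●●○●●●○○○
gen 2: ●●○○○○○○○●●●
gen 3: ○○●●●●●●●○○○
gen 4: ●●○○○○○○○●●●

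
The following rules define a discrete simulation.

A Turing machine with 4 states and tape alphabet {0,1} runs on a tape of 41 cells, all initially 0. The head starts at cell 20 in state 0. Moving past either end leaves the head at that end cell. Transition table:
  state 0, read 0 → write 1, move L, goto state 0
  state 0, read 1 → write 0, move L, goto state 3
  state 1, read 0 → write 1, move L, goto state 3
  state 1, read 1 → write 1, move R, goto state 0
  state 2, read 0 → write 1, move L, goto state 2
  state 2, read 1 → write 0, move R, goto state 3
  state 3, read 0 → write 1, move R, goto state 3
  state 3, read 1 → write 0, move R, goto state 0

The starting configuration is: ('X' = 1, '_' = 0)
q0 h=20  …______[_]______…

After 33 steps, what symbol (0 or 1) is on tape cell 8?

[0] q0 h=20  …______[_]______…
[1] q0 h=19  …______[_]X_____…
[2] q0 h=18  …______[_]XX____…
[3] q0 h=17  …______[_]XXX___…
[4] q0 h=16  …______[_]XXXX__…
[5] q0 h=15  …______[_]XXXXX_…
[6] q0 h=14  …______[_]XXXXXX…
[7] q0 h=13  …______[_]XXXXXX…
[8] q0 h=12  …______[_]XXXXXX…
[9] q0 h=11  …______[_]XXXXXX…
[10] q0 h=10  …______[_]XXXXXX…
[11] q0 h= 9  …______[_]XXXXXX…
[12] q0 h= 8  …______[_]XXXXXX…
[13] q0 h= 7  …______[_]XXXXXX…
[14] q0 h= 6  |______[_]XXXXXX…
[15] q0 h= 5  |_____[_]XXXXXX…
[16] q0 h= 4  |____[_]XXXXXX…
[17] q0 h= 3  |___[_]XXXXXX…
[18] q0 h= 2  |__[_]XXXXXX…
[19] q0 h= 1  |_[_]XXXXXX…
[20] q0 h= 0  |[_]XXXXXX…
[21] q0 h= 0  |[X]XXXXXX…
[22] q3 h= 0  |[_]XXXXXX…
[23] q3 h= 1  |X[X]XXXXXX…
[24] q0 h= 2  |X_[X]XXXXXX…
[25] q3 h= 1  |X[_]_XXXXX…
[26] q3 h= 2  |XX[_]XXXXXX…
[27] q3 h= 3  |XXX[X]XXXXXX…
[28] q0 h= 4  |XXX_[X]XXXXXX…
[29] q3 h= 3  |XXX[_]_XXXXX…
[30] q3 h= 4  |XXXX[_]XXXXXX…
[31] q3 h= 5  |XXXXX[X]XXXXXX…
[32] q0 h= 6  |XXXXX_[X]XXXXXX…
[33] q3 h= 5  |XXXXX[_]_XXXXX…

1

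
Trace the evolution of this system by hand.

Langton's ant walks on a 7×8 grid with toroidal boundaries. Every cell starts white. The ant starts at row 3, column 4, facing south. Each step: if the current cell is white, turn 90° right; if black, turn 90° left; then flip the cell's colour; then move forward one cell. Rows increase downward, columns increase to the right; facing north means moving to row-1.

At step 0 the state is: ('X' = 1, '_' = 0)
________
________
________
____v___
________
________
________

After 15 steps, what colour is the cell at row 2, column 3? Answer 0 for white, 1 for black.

1

step 0: ________
________
________
____v___
________
________
________
step 1: ________
________
________
___<X___
________
________
________
step 2: ________
________
___^____
___XX___
________
________
________
step 3: ________
________
___X>___
___XX___
________
________
________
step 4: ________
________
___XX___
___Xv___
________
________
________
step 5: ________
________
___XX___
___X_>__
________
________
________
step 6: ________
________
___XX___
___X_X__
_____v__
________
________
step 7: ________
________
___XX___
___X_X__
____<X__
________
________
step 8: ________
________
___XX___
___X^X__
____XX__
________
________
step 9: ________
________
___XX___
___XX>__
____XX__
________
________
step 10: ________
________
___XX^__
___XX___
____XX__
________
________
step 11: ________
________
___XXX>_
___XX___
____XX__
________
________
step 12: ________
________
___XXXX_
___XX_v_
____XX__
________
________
step 13: ________
________
___XXXX_
___XX<X_
____XX__
________
________
step 14: ________
________
___XX^X_
___XXXX_
____XX__
________
________
step 15: ________
________
___X<_X_
___XXXX_
____XX__
________
________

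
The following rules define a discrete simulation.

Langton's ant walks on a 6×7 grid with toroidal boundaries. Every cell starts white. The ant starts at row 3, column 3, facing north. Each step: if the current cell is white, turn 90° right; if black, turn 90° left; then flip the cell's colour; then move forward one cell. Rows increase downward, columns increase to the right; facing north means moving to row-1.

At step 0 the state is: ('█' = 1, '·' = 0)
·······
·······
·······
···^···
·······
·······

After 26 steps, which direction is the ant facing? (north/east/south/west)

south

[0] ·······
·······
·······
···^···
·······
·······
[1] ·······
·······
·······
···█>··
·······
·······
[2] ·······
·······
·······
···██··
····v··
·······
[3] ·······
·······
·······
···██··
···<█··
·······
[4] ·······
·······
·······
···^█··
···██··
·······
[5] ·······
·······
·······
··<·█··
···██··
·······
[6] ·······
·······
··^····
··█·█··
···██··
·······
[7] ·······
·······
··█>···
··█·█··
···██··
·······
[8] ·······
·······
··██···
··█v█··
···██··
·······
[9] ·······
·······
··██···
··<██··
···██··
·······
[10] ·······
·······
··██···
···██··
··v██··
·······
[11] ·······
·······
··██···
···██··
·<███··
·······
[12] ·······
·······
··██···
·^·██··
·████··
·······
[13] ·······
·······
··██···
·█>██··
·████··
·······
[14] ·······
·······
··██···
·████··
·█v██··
·······
[15] ·······
·······
··██···
·████··
·█·>█··
·······
[16] ·······
·······
··██···
·██^█··
·█··█··
·······
[17] ·······
·······
··██···
·█<·█··
·█··█··
·······
[18] ·······
·······
··██···
·█··█··
·█v·█··
·······
[19] ·······
·······
··██···
·█··█··
·<█·█··
·······
[20] ·······
·······
··██···
·█··█··
··█·█··
·v·····
[21] ·······
·······
··██···
·█··█··
··█·█··
<█·····
[22] ·······
·······
··██···
·█··█··
^·█·█··
██·····
[23] ·······
·······
··██···
·█··█··
█>█·█··
██·····
[24] ·······
·······
··██···
·█··█··
███·█··
█v·····
[25] ·······
·······
··██···
·█··█··
███·█··
█·>····
[26] ··v····
·······
··██···
·█··█··
███·█··
█·█····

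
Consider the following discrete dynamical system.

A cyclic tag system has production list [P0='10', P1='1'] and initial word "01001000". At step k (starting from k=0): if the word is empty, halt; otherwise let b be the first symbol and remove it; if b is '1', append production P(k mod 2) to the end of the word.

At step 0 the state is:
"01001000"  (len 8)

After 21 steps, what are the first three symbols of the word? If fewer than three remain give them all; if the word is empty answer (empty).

[0] "01001000"  (len 8)
[1] "1001000"  (len 7)
[2] "0010001"  (len 7)
[3] "010001"  (len 6)
[4] "10001"  (len 5)
[5] "000110"  (len 6)
[6] "00110"  (len 5)
[7] "0110"  (len 4)
[8] "110"  (len 3)
[9] "1010"  (len 4)
[10] "0101"  (len 4)
[11] "101"  (len 3)
[12] "011"  (len 3)
[13] "11"  (len 2)
[14] "11"  (len 2)
[15] "110"  (len 3)
[16] "101"  (len 3)
[17] "0110"  (len 4)
[18] "110"  (len 3)
[19] "1010"  (len 4)
[20] "0101"  (len 4)
[21] "101"  (len 3)

101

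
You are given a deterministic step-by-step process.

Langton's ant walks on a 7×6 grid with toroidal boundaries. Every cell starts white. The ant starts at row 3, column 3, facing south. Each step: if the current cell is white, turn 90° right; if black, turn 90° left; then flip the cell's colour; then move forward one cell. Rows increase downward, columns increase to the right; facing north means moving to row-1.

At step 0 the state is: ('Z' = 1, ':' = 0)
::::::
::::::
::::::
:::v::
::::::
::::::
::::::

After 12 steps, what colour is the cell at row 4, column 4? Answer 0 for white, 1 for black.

0) ::::::
::::::
::::::
:::v::
::::::
::::::
::::::
1) ::::::
::::::
::::::
::<Z::
::::::
::::::
::::::
2) ::::::
::::::
::^:::
::ZZ::
::::::
::::::
::::::
3) ::::::
::::::
::Z>::
::ZZ::
::::::
::::::
::::::
4) ::::::
::::::
::ZZ::
::Zv::
::::::
::::::
::::::
5) ::::::
::::::
::ZZ::
::Z:>:
::::::
::::::
::::::
6) ::::::
::::::
::ZZ::
::Z:Z:
::::v:
::::::
::::::
7) ::::::
::::::
::ZZ::
::Z:Z:
:::<Z:
::::::
::::::
8) ::::::
::::::
::ZZ::
::Z^Z:
:::ZZ:
::::::
::::::
9) ::::::
::::::
::ZZ::
::ZZ>:
:::ZZ:
::::::
::::::
10) ::::::
::::::
::ZZ^:
::ZZ::
:::ZZ:
::::::
::::::
11) ::::::
::::::
::ZZZ>
::ZZ::
:::ZZ:
::::::
::::::
12) ::::::
::::::
::ZZZZ
::ZZ:v
:::ZZ:
::::::
::::::

1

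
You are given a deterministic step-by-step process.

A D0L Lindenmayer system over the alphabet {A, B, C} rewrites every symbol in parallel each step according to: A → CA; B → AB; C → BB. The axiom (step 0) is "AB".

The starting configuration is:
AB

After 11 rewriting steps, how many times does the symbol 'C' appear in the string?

819

step 0: AB
step 1: CAAB
step 2: BBCACAAB
step 3: ABABBBCABBCACAAB
step 4: CAABCAABABABBBCAABABBBCABBCACAAB
step 5: BBCACAABBBCACAABCAABCAABABABBBCACAABCAABABABBBCAABABBBCABBCACAAB
step 6: ABABBBCABBCACAABABABBBCABBCACAABBBCACAABBBCACAABCAABCAABAB…ABBBCACAABCAABCAABABABBBCACAABCAABABABBBCAABABBBCABBCACAAB  (len 128)
step 7: CAABCAABABABBBCAABABBBCABBCACAABCAABCAABABABBBCAABABBBCABB…ABBBCACAABCAABCAABABABBBCACAABCAABABABBBCAABABBBCABBCACAAB  (len 256)
step 8: BBCACAABBBCACAABCAABCAABABABBBCACAABCAABABABBBCAABABBBCABB…ABBBCACAABCAABCAABABABBBCACAABCAABABABBBCAABABBBCABBCACAAB  (len 512)
step 9: ABABBBCABBCACAABABABBBCABBCACAABBBCACAABBBCACAABCAABCAABAB…ABBBCACAABCAABCAABABABBBCACAABCAABABABBBCAABABBBCABBCACAAB  (len 1024)
step 10: CAABCAABABABBBCAABABBBCABBCACAABCAABCAABABABBBCAABABBBCABB…ABBBCACAABCAABCAABABABBBCACAABCAABABABBBCAABABBBCABBCACAAB  (len 2048)
step 11: BBCACAABBBCACAABCAABCAABABABBBCACAABCAABABABBBCAABABBBCABB…ABBBCACAABCAABCAABABABBBCACAABCAABABABBBCAABABBBCABBCACAAB  (len 4096)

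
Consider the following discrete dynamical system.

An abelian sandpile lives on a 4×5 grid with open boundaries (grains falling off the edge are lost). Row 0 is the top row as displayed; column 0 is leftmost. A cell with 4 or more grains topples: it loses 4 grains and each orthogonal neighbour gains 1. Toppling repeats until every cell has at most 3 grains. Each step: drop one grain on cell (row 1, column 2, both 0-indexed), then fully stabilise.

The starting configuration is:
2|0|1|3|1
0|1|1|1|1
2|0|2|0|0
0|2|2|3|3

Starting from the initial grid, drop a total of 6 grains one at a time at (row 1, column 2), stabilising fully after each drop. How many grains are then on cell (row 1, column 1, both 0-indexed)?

2

t=0: 2|0|1|3|1
0|1|1|1|1
2|0|2|0|0
0|2|2|3|3
t=1: 2|0|1|3|1
0|1|2|1|1
2|0|2|0|0
0|2|2|3|3
t=2: 2|0|1|3|1
0|1|3|1|1
2|0|2|0|0
0|2|2|3|3
t=3: 2|0|2|3|1
0|2|0|2|1
2|0|3|0|0
0|2|2|3|3
t=4: 2|0|2|3|1
0|2|1|2|1
2|0|3|0|0
0|2|2|3|3
t=5: 2|0|2|3|1
0|2|2|2|1
2|0|3|0|0
0|2|2|3|3
t=6: 2|0|2|3|1
0|2|3|2|1
2|0|3|0|0
0|2|2|3|3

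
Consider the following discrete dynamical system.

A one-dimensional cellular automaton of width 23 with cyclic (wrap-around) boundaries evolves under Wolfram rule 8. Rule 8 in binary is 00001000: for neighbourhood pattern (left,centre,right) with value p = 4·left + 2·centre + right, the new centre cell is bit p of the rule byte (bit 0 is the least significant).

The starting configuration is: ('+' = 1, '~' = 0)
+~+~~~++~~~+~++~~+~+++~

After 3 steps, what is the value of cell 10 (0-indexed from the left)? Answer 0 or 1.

0

step 0: +~+~~~++~~~+~++~~+~+++~
step 1: ~~~~~~+~~~~~~+~~~~~+~~~
step 2: ~~~~~~~~~~~~~~~~~~~~~~~
step 3: ~~~~~~~~~~~~~~~~~~~~~~~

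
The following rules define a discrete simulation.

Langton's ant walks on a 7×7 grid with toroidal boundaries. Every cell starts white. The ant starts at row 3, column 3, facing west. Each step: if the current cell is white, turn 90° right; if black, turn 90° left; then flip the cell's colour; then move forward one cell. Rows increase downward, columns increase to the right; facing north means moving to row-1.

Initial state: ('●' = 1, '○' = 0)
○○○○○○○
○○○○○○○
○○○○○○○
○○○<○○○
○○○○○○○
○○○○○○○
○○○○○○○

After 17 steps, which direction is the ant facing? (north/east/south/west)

south

step 0: ○○○○○○○
○○○○○○○
○○○○○○○
○○○<○○○
○○○○○○○
○○○○○○○
○○○○○○○
step 1: ○○○○○○○
○○○○○○○
○○○^○○○
○○○●○○○
○○○○○○○
○○○○○○○
○○○○○○○
step 2: ○○○○○○○
○○○○○○○
○○○●>○○
○○○●○○○
○○○○○○○
○○○○○○○
○○○○○○○
step 3: ○○○○○○○
○○○○○○○
○○○●●○○
○○○●v○○
○○○○○○○
○○○○○○○
○○○○○○○
step 4: ○○○○○○○
○○○○○○○
○○○●●○○
○○○<●○○
○○○○○○○
○○○○○○○
○○○○○○○
step 5: ○○○○○○○
○○○○○○○
○○○●●○○
○○○○●○○
○○○v○○○
○○○○○○○
○○○○○○○
step 6: ○○○○○○○
○○○○○○○
○○○●●○○
○○○○●○○
○○<●○○○
○○○○○○○
○○○○○○○
step 7: ○○○○○○○
○○○○○○○
○○○●●○○
○○^○●○○
○○●●○○○
○○○○○○○
○○○○○○○
step 8: ○○○○○○○
○○○○○○○
○○○●●○○
○○●>●○○
○○●●○○○
○○○○○○○
○○○○○○○
step 9: ○○○○○○○
○○○○○○○
○○○●●○○
○○●●●○○
○○●v○○○
○○○○○○○
○○○○○○○
step 10: ○○○○○○○
○○○○○○○
○○○●●○○
○○●●●○○
○○●○>○○
○○○○○○○
○○○○○○○
step 11: ○○○○○○○
○○○○○○○
○○○●●○○
○○●●●○○
○○●○●○○
○○○○v○○
○○○○○○○
step 12: ○○○○○○○
○○○○○○○
○○○●●○○
○○●●●○○
○○●○●○○
○○○<●○○
○○○○○○○
step 13: ○○○○○○○
○○○○○○○
○○○●●○○
○○●●●○○
○○●^●○○
○○○●●○○
○○○○○○○
step 14: ○○○○○○○
○○○○○○○
○○○●●○○
○○●●●○○
○○●●>○○
○○○●●○○
○○○○○○○
step 15: ○○○○○○○
○○○○○○○
○○○●●○○
○○●●^○○
○○●●○○○
○○○●●○○
○○○○○○○
step 16: ○○○○○○○
○○○○○○○
○○○●●○○
○○●<○○○
○○●●○○○
○○○●●○○
○○○○○○○
step 17: ○○○○○○○
○○○○○○○
○○○●●○○
○○●○○○○
○○●v○○○
○○○●●○○
○○○○○○○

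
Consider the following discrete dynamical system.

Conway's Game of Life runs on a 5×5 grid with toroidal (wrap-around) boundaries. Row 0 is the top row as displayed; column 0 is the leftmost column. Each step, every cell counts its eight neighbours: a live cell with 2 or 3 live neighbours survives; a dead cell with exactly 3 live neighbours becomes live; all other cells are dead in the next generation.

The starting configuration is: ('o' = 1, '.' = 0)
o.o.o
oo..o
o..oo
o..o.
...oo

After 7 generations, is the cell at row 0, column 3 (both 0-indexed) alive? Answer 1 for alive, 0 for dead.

0

[0] o.o.o
oo..o
o..oo
o..o.
...oo
[1] ..o..
..o..
..oo.
o.o..
.oo..
[2] ..oo.
.oo..
..oo.
.....
..oo.
[3] .....
.o...
.ooo.
.....
..oo.
[4] ..o..
.o...
.oo..
.o...
.....
[5] .....
.o...
ooo..
.oo..
.....
[6] .....
ooo..
o....
o.o..
.....
[7] .o...
oo...
o.o.o
.o...
.....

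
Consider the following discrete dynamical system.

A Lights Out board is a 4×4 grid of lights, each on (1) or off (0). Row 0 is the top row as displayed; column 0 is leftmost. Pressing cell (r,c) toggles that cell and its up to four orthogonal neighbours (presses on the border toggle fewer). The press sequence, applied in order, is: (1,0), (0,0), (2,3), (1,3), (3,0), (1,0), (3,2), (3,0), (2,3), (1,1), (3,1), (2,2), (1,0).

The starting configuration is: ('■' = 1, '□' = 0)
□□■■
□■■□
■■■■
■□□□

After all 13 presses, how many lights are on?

8

k=0  □□■■
□■■□
■■■■
■□□□
k=1  ■□■■
■□■□
□■■■
■□□□
k=2  □■■■
□□■□
□■■■
■□□□
k=3  □■■■
□□■■
□■□□
■□□■
k=4  □■■□
□□□□
□■□■
■□□■
k=5  □■■□
□□□□
■■□■
□■□■
k=6  ■■■□
■■□□
□■□■
□■□■
k=7  ■■■□
■■□□
□■■■
□□■□
k=8  ■■■□
■■□□
■■■■
■■■□
k=9  ■■■□
■■□■
■■□□
■■■■
k=10  ■□■□
□□■■
■□□□
■■■■
k=11  ■□■□
□□■■
■■□□
□□□■
k=12  ■□■□
□□□■
■□■■
□□■■
k=13  □□■□
■■□■
□□■■
□□■■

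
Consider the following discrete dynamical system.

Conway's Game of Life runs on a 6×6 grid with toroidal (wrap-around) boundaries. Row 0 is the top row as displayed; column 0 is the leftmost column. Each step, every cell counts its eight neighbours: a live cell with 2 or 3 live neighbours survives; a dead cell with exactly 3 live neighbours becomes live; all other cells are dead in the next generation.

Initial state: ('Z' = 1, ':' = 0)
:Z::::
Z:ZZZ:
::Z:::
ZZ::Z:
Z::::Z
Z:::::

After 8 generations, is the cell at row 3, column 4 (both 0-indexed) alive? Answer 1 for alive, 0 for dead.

0

[0] :Z::::
Z:ZZZ:
::Z:::
ZZ::Z:
Z::::Z
Z:::::
[1] ZZZZ:Z
::ZZ::
Z:Z:Z:
ZZ::::
::::::
ZZ:::Z
[2] :::Z:Z
::::::
Z:Z::Z
ZZ:::Z
:::::Z
::::ZZ
[3] :::::Z
Z:::ZZ
:::::Z
:Z::Z:
::::::
Z::::Z
[4] ::::::
Z:::Z:
::::::
::::::
Z::::Z
Z::::Z
[5] Z:::::
::::::
::::::
::::::
Z::::Z
Z::::Z
[6] Z::::Z
::::::
::::::
::::::
Z::::Z
:Z::::
[7] Z:::::
::::::
::::::
::::::
Z:::::
:Z::::
[8] ::::::
::::::
::::::
::::::
::::::
ZZ::::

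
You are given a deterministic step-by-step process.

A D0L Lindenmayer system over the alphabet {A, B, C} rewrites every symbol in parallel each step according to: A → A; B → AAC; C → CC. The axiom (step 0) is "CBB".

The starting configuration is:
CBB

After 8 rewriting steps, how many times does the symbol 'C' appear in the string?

k=0  CBB
k=1  CCAACAAC
k=2  CCCCAACCAACC
k=3  CCCCCCCCAACCCCAACCCC
k=4  CCCCCCCCCCCCCCCCAACCCCCCCCAACCCCCCCC
k=5  CCCCCCCCCCCCCCCCCCCCCCCCCCCCCCCCAACCCCCCCCCCCCCCCCAACCCCCCCCCCCCCCCC
k=6  CCCCCCCCCCCCCCCCCCCCCCCCCCCCCCCCCCCCCCCCCCCCCCCCCCCCCCCCCC…CCCCCCCCCCCCCCCCCCCCCCCCAACCCCCCCCCCCCCCCCCCCCCCCCCCCCCCCC  (len 132)
k=7  CCCCCCCCCCCCCCCCCCCCCCCCCCCCCCCCCCCCCCCCCCCCCCCCCCCCCCCCCC…CCCCCCCCCCCCCCCCCCCCCCCCCCCCCCCCCCCCCCCCCCCCCCCCCCCCCCCCCC  (len 260)
k=8  CCCCCCCCCCCCCCCCCCCCCCCCCCCCCCCCCCCCCCCCCCCCCCCCCCCCCCCCCC…CCCCCCCCCCCCCCCCCCCCCCCCCCCCCCCCCCCCCCCCCCCCCCCCCCCCCCCCCC  (len 516)

512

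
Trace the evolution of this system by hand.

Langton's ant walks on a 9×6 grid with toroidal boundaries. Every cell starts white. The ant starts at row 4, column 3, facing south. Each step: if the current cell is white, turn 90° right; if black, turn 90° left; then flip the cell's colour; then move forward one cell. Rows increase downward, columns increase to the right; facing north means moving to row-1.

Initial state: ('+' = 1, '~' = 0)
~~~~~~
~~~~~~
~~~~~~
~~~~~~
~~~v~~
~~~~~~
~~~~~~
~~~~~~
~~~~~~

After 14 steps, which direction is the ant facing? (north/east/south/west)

[0] ~~~~~~
~~~~~~
~~~~~~
~~~~~~
~~~v~~
~~~~~~
~~~~~~
~~~~~~
~~~~~~
[1] ~~~~~~
~~~~~~
~~~~~~
~~~~~~
~~<+~~
~~~~~~
~~~~~~
~~~~~~
~~~~~~
[2] ~~~~~~
~~~~~~
~~~~~~
~~^~~~
~~++~~
~~~~~~
~~~~~~
~~~~~~
~~~~~~
[3] ~~~~~~
~~~~~~
~~~~~~
~~+>~~
~~++~~
~~~~~~
~~~~~~
~~~~~~
~~~~~~
[4] ~~~~~~
~~~~~~
~~~~~~
~~++~~
~~+v~~
~~~~~~
~~~~~~
~~~~~~
~~~~~~
[5] ~~~~~~
~~~~~~
~~~~~~
~~++~~
~~+~>~
~~~~~~
~~~~~~
~~~~~~
~~~~~~
[6] ~~~~~~
~~~~~~
~~~~~~
~~++~~
~~+~+~
~~~~v~
~~~~~~
~~~~~~
~~~~~~
[7] ~~~~~~
~~~~~~
~~~~~~
~~++~~
~~+~+~
~~~<+~
~~~~~~
~~~~~~
~~~~~~
[8] ~~~~~~
~~~~~~
~~~~~~
~~++~~
~~+^+~
~~~++~
~~~~~~
~~~~~~
~~~~~~
[9] ~~~~~~
~~~~~~
~~~~~~
~~++~~
~~++>~
~~~++~
~~~~~~
~~~~~~
~~~~~~
[10] ~~~~~~
~~~~~~
~~~~~~
~~++^~
~~++~~
~~~++~
~~~~~~
~~~~~~
~~~~~~
[11] ~~~~~~
~~~~~~
~~~~~~
~~+++>
~~++~~
~~~++~
~~~~~~
~~~~~~
~~~~~~
[12] ~~~~~~
~~~~~~
~~~~~~
~~++++
~~++~v
~~~++~
~~~~~~
~~~~~~
~~~~~~
[13] ~~~~~~
~~~~~~
~~~~~~
~~++++
~~++<+
~~~++~
~~~~~~
~~~~~~
~~~~~~
[14] ~~~~~~
~~~~~~
~~~~~~
~~++^+
~~++++
~~~++~
~~~~~~
~~~~~~
~~~~~~

north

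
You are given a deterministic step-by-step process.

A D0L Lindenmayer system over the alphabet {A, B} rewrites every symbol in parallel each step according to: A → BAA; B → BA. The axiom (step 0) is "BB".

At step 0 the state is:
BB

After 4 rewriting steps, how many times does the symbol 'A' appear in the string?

42

step 0: BB
step 1: BABA
step 2: BABAABABAA
step 3: BABAABABAABAABABAABABAABAA
step 4: BABAABABAABAABABAABABAABAABABAABAABABAABABAABAABABAABABAABAABABAABAA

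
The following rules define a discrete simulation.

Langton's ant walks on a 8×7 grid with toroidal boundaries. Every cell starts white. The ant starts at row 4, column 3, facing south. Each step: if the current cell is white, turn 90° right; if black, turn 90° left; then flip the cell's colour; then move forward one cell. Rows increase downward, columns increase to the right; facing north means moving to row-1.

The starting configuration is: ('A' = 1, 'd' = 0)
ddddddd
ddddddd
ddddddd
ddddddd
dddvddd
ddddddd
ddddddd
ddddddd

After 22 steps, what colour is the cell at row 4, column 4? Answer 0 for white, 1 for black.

step 0: ddddddd
ddddddd
ddddddd
ddddddd
dddvddd
ddddddd
ddddddd
ddddddd
step 1: ddddddd
ddddddd
ddddddd
ddddddd
dd<Addd
ddddddd
ddddddd
ddddddd
step 2: ddddddd
ddddddd
ddddddd
dd^dddd
ddAAddd
ddddddd
ddddddd
ddddddd
step 3: ddddddd
ddddddd
ddddddd
ddA>ddd
ddAAddd
ddddddd
ddddddd
ddddddd
step 4: ddddddd
ddddddd
ddddddd
ddAAddd
ddAvddd
ddddddd
ddddddd
ddddddd
step 5: ddddddd
ddddddd
ddddddd
ddAAddd
ddAd>dd
ddddddd
ddddddd
ddddddd
step 6: ddddddd
ddddddd
ddddddd
ddAAddd
ddAdAdd
ddddvdd
ddddddd
ddddddd
step 7: ddddddd
ddddddd
ddddddd
ddAAddd
ddAdAdd
ddd<Add
ddddddd
ddddddd
step 8: ddddddd
ddddddd
ddddddd
ddAAddd
ddA^Add
dddAAdd
ddddddd
ddddddd
step 9: ddddddd
ddddddd
ddddddd
ddAAddd
ddAA>dd
dddAAdd
ddddddd
ddddddd
step 10: ddddddd
ddddddd
ddddddd
ddAA^dd
ddAAddd
dddAAdd
ddddddd
ddddddd
step 11: ddddddd
ddddddd
ddddddd
ddAAA>d
ddAAddd
dddAAdd
ddddddd
ddddddd
step 12: ddddddd
ddddddd
ddddddd
ddAAAAd
ddAAdvd
dddAAdd
ddddddd
ddddddd
step 13: ddddddd
ddddddd
ddddddd
ddAAAAd
ddAA<Ad
dddAAdd
ddddddd
ddddddd
step 14: ddddddd
ddddddd
ddddddd
ddAA^Ad
ddAAAAd
dddAAdd
ddddddd
ddddddd
step 15: ddddddd
ddddddd
ddddddd
ddA<dAd
ddAAAAd
dddAAdd
ddddddd
ddddddd
step 16: ddddddd
ddddddd
ddddddd
ddAddAd
ddAvAAd
dddAAdd
ddddddd
ddddddd
step 17: ddddddd
ddddddd
ddddddd
ddAddAd
ddAd>Ad
dddAAdd
ddddddd
ddddddd
step 18: ddddddd
ddddddd
ddddddd
ddAd^Ad
ddAddAd
dddAAdd
ddddddd
ddddddd
step 19: ddddddd
ddddddd
ddddddd
ddAdA>d
ddAddAd
dddAAdd
ddddddd
ddddddd
step 20: ddddddd
ddddddd
ddddd^d
ddAdAdd
ddAddAd
dddAAdd
ddddddd
ddddddd
step 21: ddddddd
ddddddd
dddddA>
ddAdAdd
ddAddAd
dddAAdd
ddddddd
ddddddd
step 22: ddddddd
ddddddd
dddddAA
ddAdAdv
ddAddAd
dddAAdd
ddddddd
ddddddd

0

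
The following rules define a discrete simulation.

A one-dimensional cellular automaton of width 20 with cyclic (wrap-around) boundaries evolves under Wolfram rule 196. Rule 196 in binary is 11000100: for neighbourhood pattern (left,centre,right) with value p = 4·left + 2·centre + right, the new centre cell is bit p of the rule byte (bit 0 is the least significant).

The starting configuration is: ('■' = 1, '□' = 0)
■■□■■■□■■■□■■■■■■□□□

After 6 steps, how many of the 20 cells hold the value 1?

4

k=0  ■■□■■■□■■■□■■■■■■□□□
k=1  □■□□■■□□■■□□■■■■■□□□
k=2  □■□□□■□□□■□□□■■■■□□□
k=3  □■□□□■□□□■□□□□■■■□□□
k=4  □■□□□■□□□■□□□□□■■□□□
k=5  □■□□□■□□□■□□□□□□■□□□
k=6  □■□□□■□□□■□□□□□□■□□□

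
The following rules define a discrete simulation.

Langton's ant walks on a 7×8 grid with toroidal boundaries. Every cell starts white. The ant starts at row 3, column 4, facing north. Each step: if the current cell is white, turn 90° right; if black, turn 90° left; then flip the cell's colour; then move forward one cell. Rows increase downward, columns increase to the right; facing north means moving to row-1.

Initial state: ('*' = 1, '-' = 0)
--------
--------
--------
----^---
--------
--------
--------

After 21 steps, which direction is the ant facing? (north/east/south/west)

0) --------
--------
--------
----^---
--------
--------
--------
1) --------
--------
--------
----*>--
--------
--------
--------
2) --------
--------
--------
----**--
-----v--
--------
--------
3) --------
--------
--------
----**--
----<*--
--------
--------
4) --------
--------
--------
----^*--
----**--
--------
--------
5) --------
--------
--------
---<-*--
----**--
--------
--------
6) --------
--------
---^----
---*-*--
----**--
--------
--------
7) --------
--------
---*>---
---*-*--
----**--
--------
--------
8) --------
--------
---**---
---*v*--
----**--
--------
--------
9) --------
--------
---**---
---<**--
----**--
--------
--------
10) --------
--------
---**---
----**--
---v**--
--------
--------
11) --------
--------
---**---
----**--
--<***--
--------
--------
12) --------
--------
---**---
--^-**--
--****--
--------
--------
13) --------
--------
---**---
--*>**--
--****--
--------
--------
14) --------
--------
---**---
--****--
--*v**--
--------
--------
15) --------
--------
---**---
--****--
--*->*--
--------
--------
16) --------
--------
---**---
--**^*--
--*--*--
--------
--------
17) --------
--------
---**---
--*<-*--
--*--*--
--------
--------
18) --------
--------
---**---
--*--*--
--*v-*--
--------
--------
19) --------
--------
---**---
--*--*--
--<*-*--
--------
--------
20) --------
--------
---**---
--*--*--
---*-*--
--v-----
--------
21) --------
--------
---**---
--*--*--
---*-*--
-<*-----
--------

west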